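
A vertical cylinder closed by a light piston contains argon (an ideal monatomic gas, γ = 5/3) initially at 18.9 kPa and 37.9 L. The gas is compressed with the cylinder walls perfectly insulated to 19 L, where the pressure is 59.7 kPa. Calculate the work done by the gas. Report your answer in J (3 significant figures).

W ≈ -627 J

Adiabatic: W = (P₁V₁ − P₂V₂)/(γ − 1) with γ = 5/3.
P₁V₁ = 716.3 J, P₂V₂ = 1134 J.
W = (716.3 − 1134) / 0.6667 = -627 J.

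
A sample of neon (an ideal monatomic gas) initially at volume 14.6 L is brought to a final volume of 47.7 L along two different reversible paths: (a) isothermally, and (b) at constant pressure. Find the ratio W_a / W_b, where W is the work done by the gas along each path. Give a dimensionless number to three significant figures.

Path (a) isothermal: W = P₁V₁ ln(V₂/V₁) → W_a/(P₁V₁) = 1.184.
Path (b) isobaric: W = P₁(V₂ − V₁) → W_b/(P₁V₁) = 2.267.
W_a / W_b = 1.184 / 2.267 = 0.5222.

W_a / W_b ≈ 0.522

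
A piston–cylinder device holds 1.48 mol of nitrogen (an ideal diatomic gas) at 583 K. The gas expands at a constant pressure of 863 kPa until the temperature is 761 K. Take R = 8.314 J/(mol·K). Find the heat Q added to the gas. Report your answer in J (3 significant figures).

Isobaric: W = nRΔT = (1.48)(8.314)(178) = 2190 J.
ΔU = nCᵥΔT with Cᵥ = 5R/2: ΔU = (1.48)(20.79)(178) = 5476 J.
Q = ΔU + W = 5476 + 2190 = 7666 J.

Q ≈ 7670 J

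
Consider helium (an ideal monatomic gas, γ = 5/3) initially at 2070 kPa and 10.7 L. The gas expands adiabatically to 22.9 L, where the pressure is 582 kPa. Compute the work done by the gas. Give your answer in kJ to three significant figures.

W ≈ 13.2 kJ

Adiabatic: W = (P₁V₁ − P₂V₂)/(γ − 1) with γ = 5/3.
P₁V₁ = 22149 J, P₂V₂ = 13328 J.
W = (22149 − 13328) / 0.6667 = 13232 J.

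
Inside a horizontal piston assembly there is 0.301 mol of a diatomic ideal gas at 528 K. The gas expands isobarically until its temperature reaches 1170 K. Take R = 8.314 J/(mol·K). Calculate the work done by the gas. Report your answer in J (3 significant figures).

W ≈ 1610 J

Isobaric: W = P ΔV = nR ΔT.
W = (0.301)(8.314)(1170 − 528) = 1607 J.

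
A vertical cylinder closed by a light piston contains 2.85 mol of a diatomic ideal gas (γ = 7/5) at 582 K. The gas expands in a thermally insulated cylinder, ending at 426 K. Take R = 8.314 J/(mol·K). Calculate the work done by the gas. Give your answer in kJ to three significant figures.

W ≈ 9.24 kJ

Adiabatic ⇒ Q = 0, so W_by = −ΔU = nCᵥ(T₁ − T₂).
Cᵥ = 5R/2 = 20.79 J/(mol·K).
W = (2.85)(20.79)(582 − 426) = 9241 J.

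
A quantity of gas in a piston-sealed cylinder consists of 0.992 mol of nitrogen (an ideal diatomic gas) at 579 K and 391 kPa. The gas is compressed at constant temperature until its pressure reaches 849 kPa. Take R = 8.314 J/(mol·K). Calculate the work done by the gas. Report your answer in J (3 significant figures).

Isothermal process: W = nRT ln(V₂/V₁) = nRT ln(P₁/P₂).
W = (0.992)(8.314)(579) × ln(391/849)
  = 4775 × ln(0.4605) = 4775 × -0.7754
W_by_gas = -3703 J.

W ≈ -3700 J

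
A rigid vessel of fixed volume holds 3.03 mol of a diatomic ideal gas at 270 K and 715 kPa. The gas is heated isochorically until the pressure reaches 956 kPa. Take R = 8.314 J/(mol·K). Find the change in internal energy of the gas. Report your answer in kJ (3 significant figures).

Constant volume ⇒ W = 0, so Q = ΔU = nCᵥΔT with Cᵥ = 5R/2 = 20.79 J/(mol·K).
At constant V, T₂/T₁ = P₂/P₁ ⇒ ΔT = T₁(P₂/P₁ − 1) = 270·(956/715 − 1) = 91.01 K.
ΔU = (3.03)(20.79)(91.01) = 5731 J.

ΔU ≈ 5.73 kJ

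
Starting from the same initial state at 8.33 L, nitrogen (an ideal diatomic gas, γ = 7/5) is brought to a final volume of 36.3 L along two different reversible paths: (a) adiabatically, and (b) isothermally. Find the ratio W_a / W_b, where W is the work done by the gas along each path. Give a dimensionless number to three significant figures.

Path (a) adiabatic: W = P₁V₁(1 − (V₁/V₂)^(γ−1))/(γ−1) → W_a/(P₁V₁) = 1.112.
Path (b) isothermal: W = P₁V₁ ln(V₂/V₁) → W_b/(P₁V₁) = 1.472.
W_a / W_b = 1.112 / 1.472 = 0.7558.

W_a / W_b ≈ 0.756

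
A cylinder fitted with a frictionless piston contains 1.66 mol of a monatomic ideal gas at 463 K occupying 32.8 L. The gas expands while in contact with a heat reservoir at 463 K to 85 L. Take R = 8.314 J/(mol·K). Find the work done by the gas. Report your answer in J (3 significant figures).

W ≈ 6080 J

Isothermal: W = nRT ln(V₂/V₁).
W = (1.66)(8.314)(463) × ln(85/32.8)
  = 6390 × 0.9522
W_by_gas = 6085 J.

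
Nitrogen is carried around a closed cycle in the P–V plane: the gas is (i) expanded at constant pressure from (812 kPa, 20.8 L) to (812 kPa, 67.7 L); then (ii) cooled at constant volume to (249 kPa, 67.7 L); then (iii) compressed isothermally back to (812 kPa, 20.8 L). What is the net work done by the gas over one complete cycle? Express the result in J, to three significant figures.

W_net ≈ 18200 J

Leg (i): W = PΔV = (812)(67.7 − 20.8) = 38083 J.
Leg (ii): W = 0.
Leg (iii): W = PᵢVᵢ ln(V_f/Vᵢ) = (16857) ln(20.8/67.7) = -19894 J.
W_net = 38083 − 19894 = 18189 J.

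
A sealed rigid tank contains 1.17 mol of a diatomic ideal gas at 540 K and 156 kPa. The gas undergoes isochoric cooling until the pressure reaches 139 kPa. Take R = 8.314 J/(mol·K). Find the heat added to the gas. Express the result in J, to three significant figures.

Constant volume ⇒ W = 0, so Q = ΔU = nCᵥΔT with Cᵥ = 5R/2 = 20.79 J/(mol·K).
At constant V, T₂/T₁ = P₂/P₁ ⇒ ΔT = T₁(P₂/P₁ − 1) = 540·(139/156 − 1) = -58.85 K.
ΔU = (1.17)(20.79)(-58.85) = -1431 J.

Q ≈ -1430 J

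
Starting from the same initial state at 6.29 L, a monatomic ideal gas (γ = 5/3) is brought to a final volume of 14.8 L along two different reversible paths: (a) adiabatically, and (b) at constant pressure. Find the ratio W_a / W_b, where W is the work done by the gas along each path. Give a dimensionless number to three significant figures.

Path (a) adiabatic: W = P₁V₁(1 − (V₁/V₂)^(γ−1))/(γ−1) → W_a/(P₁V₁) = 0.6521.
Path (b) isobaric: W = P₁(V₂ − V₁) → W_b/(P₁V₁) = 1.353.
W_a / W_b = 0.6521 / 1.353 = 0.482.

W_a / W_b ≈ 0.482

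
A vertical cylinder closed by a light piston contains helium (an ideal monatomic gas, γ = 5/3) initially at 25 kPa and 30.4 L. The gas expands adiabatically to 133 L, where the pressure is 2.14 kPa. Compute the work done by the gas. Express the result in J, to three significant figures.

Adiabatic: W = (P₁V₁ − P₂V₂)/(γ − 1) with γ = 5/3.
P₁V₁ = 760 J, P₂V₂ = 284.6 J.
W = (760 − 284.6) / 0.6667 = 713.1 J.

W ≈ 713 J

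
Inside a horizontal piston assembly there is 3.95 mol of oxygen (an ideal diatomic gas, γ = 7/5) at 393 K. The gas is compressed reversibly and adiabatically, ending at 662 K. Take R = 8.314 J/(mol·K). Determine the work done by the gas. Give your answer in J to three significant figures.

Adiabatic ⇒ Q = 0, so W_by = −ΔU = nCᵥ(T₁ − T₂).
Cᵥ = 5R/2 = 20.79 J/(mol·K).
W = (3.95)(20.79)(393 − 662) = -22085 J.

W ≈ -22100 J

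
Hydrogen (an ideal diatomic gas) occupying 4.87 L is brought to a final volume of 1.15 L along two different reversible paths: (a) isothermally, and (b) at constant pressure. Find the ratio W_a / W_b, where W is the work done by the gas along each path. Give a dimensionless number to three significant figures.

W_a / W_b ≈ 1.89

Path (a) isothermal: W = P₁V₁ ln(V₂/V₁) → W_a/(P₁V₁) = -1.443.
Path (b) isobaric: W = P₁(V₂ − V₁) → W_b/(P₁V₁) = -0.7639.
W_a / W_b = -1.443 / -0.7639 = 1.89.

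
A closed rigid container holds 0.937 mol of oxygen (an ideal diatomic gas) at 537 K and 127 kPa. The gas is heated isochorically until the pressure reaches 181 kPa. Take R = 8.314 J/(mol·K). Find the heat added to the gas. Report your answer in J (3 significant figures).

Constant volume ⇒ W = 0, so Q = ΔU = nCᵥΔT with Cᵥ = 5R/2 = 20.79 J/(mol·K).
At constant V, T₂/T₁ = P₂/P₁ ⇒ ΔT = T₁(P₂/P₁ − 1) = 537·(181/127 − 1) = 228.3 K.
ΔU = (0.937)(20.79)(228.3) = 4447 J.

Q ≈ 4450 J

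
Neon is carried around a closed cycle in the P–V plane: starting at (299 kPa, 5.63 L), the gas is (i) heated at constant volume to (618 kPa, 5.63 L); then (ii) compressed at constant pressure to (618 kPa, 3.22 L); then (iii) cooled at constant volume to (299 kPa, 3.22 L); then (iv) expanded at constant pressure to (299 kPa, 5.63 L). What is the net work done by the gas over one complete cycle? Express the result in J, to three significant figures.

W_net ≈ -769 J

Constant-volume legs do no work.
W(ii) = (618)(3.22 − 5.63) = -1489 J; W(iv) = (299)(5.63 − 3.22) = 720.6 J.
W_net = -1489 + 720.6 = -768.8 J (the counter-clockwise enclosed area).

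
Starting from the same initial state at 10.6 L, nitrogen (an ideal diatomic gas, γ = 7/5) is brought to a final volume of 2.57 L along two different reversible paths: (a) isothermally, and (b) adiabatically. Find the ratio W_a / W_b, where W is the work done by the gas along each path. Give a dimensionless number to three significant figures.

Path (a) isothermal: W = P₁V₁ ln(V₂/V₁) → W_a/(P₁V₁) = -1.417.
Path (b) adiabatic: W = P₁V₁(1 − (V₁/V₂)^(γ−1))/(γ−1) → W_b/(P₁V₁) = -1.906.
W_a / W_b = -1.417 / -1.906 = 0.7432.

W_a / W_b ≈ 0.743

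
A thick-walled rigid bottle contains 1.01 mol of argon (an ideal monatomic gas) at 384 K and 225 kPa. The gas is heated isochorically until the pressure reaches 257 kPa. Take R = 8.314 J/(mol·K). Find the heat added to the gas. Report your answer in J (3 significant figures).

Q ≈ 688 J

Constant volume ⇒ W = 0, so Q = ΔU = nCᵥΔT with Cᵥ = 3R/2 = 12.47 J/(mol·K).
At constant V, T₂/T₁ = P₂/P₁ ⇒ ΔT = T₁(P₂/P₁ − 1) = 384·(257/225 − 1) = 54.61 K.
ΔU = (1.01)(12.47)(54.61) = 687.9 J.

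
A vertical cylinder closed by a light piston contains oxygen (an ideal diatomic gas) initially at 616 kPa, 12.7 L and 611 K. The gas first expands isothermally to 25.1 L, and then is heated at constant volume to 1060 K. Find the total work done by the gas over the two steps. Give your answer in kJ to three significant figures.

W_total ≈ 5.33 kJ

Step 1 (isothermal): W = P₁V₁ ln(V₂/V₁) = (7823) ln(25.1/12.7) = 5330 J.
Step 2 (isochoric): W = 0 (constant volume).
W_total = 5330 + 0 = 5330 J.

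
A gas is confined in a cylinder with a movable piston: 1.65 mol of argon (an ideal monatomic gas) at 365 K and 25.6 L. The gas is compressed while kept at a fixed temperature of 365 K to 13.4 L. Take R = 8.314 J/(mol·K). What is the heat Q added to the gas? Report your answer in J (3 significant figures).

Isothermal ⇒ ΔU = 0, so Q = W = nRT ln(V₂/V₁).
Q = (1.65)(8.314)(365) ln(13.4/25.6) = 5007 × -0.6473 = -3241 J.

Q ≈ -3240 J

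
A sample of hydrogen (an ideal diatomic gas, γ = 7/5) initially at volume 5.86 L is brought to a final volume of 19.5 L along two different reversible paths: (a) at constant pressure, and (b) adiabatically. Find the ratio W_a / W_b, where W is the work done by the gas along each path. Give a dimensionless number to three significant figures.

Path (a) isobaric: W = P₁(V₂ − V₁) → W_a/(P₁V₁) = 2.328.
Path (b) adiabatic: W = P₁V₁(1 − (V₁/V₂)^(γ−1))/(γ−1) → W_b/(P₁V₁) = 0.9544.
W_a / W_b = 2.328 / 0.9544 = 2.439.

W_a / W_b ≈ 2.44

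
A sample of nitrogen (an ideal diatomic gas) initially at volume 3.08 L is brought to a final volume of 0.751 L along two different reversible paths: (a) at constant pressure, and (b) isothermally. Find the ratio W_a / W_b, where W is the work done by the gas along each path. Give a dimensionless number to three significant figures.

W_a / W_b ≈ 0.536

Path (a) isobaric: W = P₁(V₂ − V₁) → W_a/(P₁V₁) = -0.7562.
Path (b) isothermal: W = P₁V₁ ln(V₂/V₁) → W_b/(P₁V₁) = -1.411.
W_a / W_b = -0.7562 / -1.411 = 0.5358.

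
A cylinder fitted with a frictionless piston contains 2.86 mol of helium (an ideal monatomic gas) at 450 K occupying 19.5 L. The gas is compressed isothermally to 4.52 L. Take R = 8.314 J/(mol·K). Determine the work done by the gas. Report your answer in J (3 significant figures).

W ≈ -15600 J

Isothermal: W = nRT ln(V₂/V₁).
W = (2.86)(8.314)(450) × ln(4.52/19.5)
  = 10700 × -1.462
W_by_gas = -15643 J.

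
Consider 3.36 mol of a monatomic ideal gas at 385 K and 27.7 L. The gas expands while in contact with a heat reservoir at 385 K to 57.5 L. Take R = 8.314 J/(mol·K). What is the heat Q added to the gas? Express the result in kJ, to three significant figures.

Q ≈ 7.85 kJ

Isothermal ⇒ ΔU = 0, so Q = W = nRT ln(V₂/V₁).
Q = (3.36)(8.314)(385) ln(57.5/27.7) = 10755 × 0.7304 = 7855 J.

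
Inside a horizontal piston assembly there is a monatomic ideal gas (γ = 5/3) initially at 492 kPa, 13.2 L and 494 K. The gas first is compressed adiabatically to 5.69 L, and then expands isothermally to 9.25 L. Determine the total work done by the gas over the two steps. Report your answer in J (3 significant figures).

W_total ≈ -1800 J

Step 1 (adiabatic): W = (P₁V₁ − P₂V₂)/(γ−1) = (6494 − 11381)/0.667 = -7330 J.
After step 1: P = 2000 kPa, V = 5.69 L, T = 865.7 K.
Step 2 (isothermal): W = P₁V₁ ln(V₂/V₁) = (11381) ln(9.25/5.69) = 5530 J.
W_total = -7330 + 5530 = -1800 J.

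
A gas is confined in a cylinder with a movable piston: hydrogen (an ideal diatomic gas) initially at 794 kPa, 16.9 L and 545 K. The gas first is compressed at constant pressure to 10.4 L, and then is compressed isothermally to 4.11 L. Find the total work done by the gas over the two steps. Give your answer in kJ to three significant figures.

W_total ≈ -12.8 kJ

Step 1 (isobaric): W = PΔV = (794 kPa)(10.4 − 16.9 L) = -5161 J.
After step 1: P = 794 kPa, V = 10.4 L, T = 335.4 K.
Step 2 (isothermal): W = P₁V₁ ln(V₂/V₁) = (8258) ln(4.11/10.4) = -7666 J.
W_total = -5161 − 7666 = -12827 J.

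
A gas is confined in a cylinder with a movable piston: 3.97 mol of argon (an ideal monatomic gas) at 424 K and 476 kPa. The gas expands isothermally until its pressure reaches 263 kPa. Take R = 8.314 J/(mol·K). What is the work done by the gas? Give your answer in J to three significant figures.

Isothermal process: W = nRT ln(V₂/V₁) = nRT ln(P₁/P₂).
W = (3.97)(8.314)(424) × ln(476/263)
  = 13995 × ln(1.81) = 13995 × 0.5933
W_by_gas = 8303 J.

W ≈ 8300 J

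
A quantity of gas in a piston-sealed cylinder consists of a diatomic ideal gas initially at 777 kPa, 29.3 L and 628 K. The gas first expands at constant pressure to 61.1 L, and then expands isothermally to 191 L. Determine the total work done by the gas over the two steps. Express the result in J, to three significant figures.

Step 1 (isobaric): W = PΔV = (777 kPa)(61.1 − 29.3 L) = 24709 J.
After step 1: P = 777 kPa, V = 61.1 L, T = 1310 K.
Step 2 (isothermal): W = P₁V₁ ln(V₂/V₁) = (47475) ln(191/61.1) = 54110 J.
W_total = 24709 + 54110 = 78818 J.

W_total ≈ 78800 J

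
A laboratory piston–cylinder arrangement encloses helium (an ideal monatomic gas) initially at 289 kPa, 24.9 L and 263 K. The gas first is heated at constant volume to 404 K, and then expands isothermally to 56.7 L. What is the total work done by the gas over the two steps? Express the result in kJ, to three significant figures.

Step 1 (isochoric): W = 0 (constant volume).
After step 1: P = 443.9 kPa (V unchanged).
Step 2 (isothermal): W = P₁V₁ ln(V₂/V₁) = (11054) ln(56.7/24.9) = 9096 J.
W_total = 0 + 9096 = 9096 J.

W_total ≈ 9.10 kJ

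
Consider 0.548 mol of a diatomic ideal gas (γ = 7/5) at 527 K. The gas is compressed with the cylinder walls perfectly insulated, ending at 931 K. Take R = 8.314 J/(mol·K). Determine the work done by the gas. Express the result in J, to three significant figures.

W ≈ -4600 J

Adiabatic ⇒ Q = 0, so W_by = −ΔU = nCᵥ(T₁ − T₂).
Cᵥ = 5R/2 = 20.79 J/(mol·K).
W = (0.548)(20.79)(527 − 931) = -4602 J.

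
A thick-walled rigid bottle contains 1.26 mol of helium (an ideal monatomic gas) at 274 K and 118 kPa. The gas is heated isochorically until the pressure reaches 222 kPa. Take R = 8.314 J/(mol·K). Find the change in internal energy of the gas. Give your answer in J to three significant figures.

ΔU ≈ 3790 J

Constant volume ⇒ W = 0, so Q = ΔU = nCᵥΔT with Cᵥ = 3R/2 = 12.47 J/(mol·K).
At constant V, T₂/T₁ = P₂/P₁ ⇒ ΔT = T₁(P₂/P₁ − 1) = 274·(222/118 − 1) = 241.5 K.
ΔU = (1.26)(12.47)(241.5) = 3795 J.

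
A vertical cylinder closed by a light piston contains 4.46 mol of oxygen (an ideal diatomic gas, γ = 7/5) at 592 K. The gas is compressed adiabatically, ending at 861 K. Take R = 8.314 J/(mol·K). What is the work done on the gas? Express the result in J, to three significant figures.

Adiabatic ⇒ Q = 0, so W_by = −ΔU = nCᵥ(T₁ − T₂).
Cᵥ = 5R/2 = 20.79 J/(mol·K).
W = (4.46)(20.79)(592 − 861) = -24937 J.
Work on gas = −W_by = 24937 J.

W ≈ 24900 J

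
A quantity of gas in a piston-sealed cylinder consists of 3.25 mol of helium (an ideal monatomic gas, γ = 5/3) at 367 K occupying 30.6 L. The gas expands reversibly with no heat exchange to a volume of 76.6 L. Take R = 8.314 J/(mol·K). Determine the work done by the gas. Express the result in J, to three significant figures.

Adiabatic: TV^(γ−1) = const with γ = 5/3.
T₂ = T₁ (V₁/V₂)^(γ−1) = 367 × (30.6/76.6)^0.667 = 367 × 0.5424 = 199.1 K.
W_by = nCᵥ(T₁ − T₂) = (3.25)(12.47)(367 − 199.1) = 6807 J.

W ≈ 6810 J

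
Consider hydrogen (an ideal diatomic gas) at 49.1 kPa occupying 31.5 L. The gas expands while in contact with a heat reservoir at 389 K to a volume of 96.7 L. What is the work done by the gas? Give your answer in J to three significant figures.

W ≈ 1730 J

Isothermal: W = nRT ln(V₂/V₁) = P₁V₁ ln(V₂/V₁).
P₁V₁ = (49.1 kPa)(31.5 L) = 1547 J.
W = 1547 × ln(96.7/31.5) = 1547 × 1.122
W_by_gas = 1735 J.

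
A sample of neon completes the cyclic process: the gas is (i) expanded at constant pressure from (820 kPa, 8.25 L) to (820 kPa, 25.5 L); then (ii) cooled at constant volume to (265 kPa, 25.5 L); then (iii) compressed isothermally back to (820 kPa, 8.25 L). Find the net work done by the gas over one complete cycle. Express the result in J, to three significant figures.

Leg (i): W = PΔV = (820)(25.5 − 8.25) = 14145 J.
Leg (ii): W = 0.
Leg (iii): W = PᵢVᵢ ln(V_f/Vᵢ) = (6758) ln(8.25/25.5) = -7626 J.
W_net = 14145 − 7626 = 6519 J.

W_net ≈ 6520 J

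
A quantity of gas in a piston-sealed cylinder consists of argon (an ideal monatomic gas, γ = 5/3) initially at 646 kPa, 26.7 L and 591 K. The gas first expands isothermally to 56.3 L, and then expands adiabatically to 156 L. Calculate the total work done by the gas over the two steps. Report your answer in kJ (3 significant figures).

Step 1 (isothermal): W = P₁V₁ ln(V₂/V₁) = (17248) ln(56.3/26.7) = 12868 J.
After step 1: P = 306.4 kPa, V = 56.3 L, T = 591 K.
Step 2 (adiabatic): W = (P₁V₁ − P₂V₂)/(γ−1) = (17248 − 8743)/0.667 = 12758 J.
W_total = 12868 + 12758 = 25625 J.

W_total ≈ 25.6 kJ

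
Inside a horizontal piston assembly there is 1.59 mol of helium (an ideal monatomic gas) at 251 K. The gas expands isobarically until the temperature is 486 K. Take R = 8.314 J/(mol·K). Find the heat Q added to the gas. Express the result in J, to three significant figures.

Isobaric: W = nRΔT = (1.59)(8.314)(235) = 3107 J.
ΔU = nCᵥΔT with Cᵥ = 3R/2: ΔU = (1.59)(12.47)(235) = 4660 J.
Q = ΔU + W = 4660 + 3107 = 7766 J.

Q ≈ 7770 J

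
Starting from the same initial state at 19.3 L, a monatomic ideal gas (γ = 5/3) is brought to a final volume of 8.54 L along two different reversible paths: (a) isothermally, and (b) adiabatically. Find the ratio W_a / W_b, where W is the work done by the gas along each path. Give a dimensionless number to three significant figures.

Path (a) isothermal: W = P₁V₁ ln(V₂/V₁) → W_a/(P₁V₁) = -0.8153.
Path (b) adiabatic: W = P₁V₁(1 − (V₁/V₂)^(γ−1))/(γ−1) → W_b/(P₁V₁) = -1.083.
W_a / W_b = -0.8153 / -1.083 = 0.7527.

W_a / W_b ≈ 0.753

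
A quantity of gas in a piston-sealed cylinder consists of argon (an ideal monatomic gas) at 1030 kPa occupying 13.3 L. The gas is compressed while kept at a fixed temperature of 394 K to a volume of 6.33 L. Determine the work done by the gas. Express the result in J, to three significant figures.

Isothermal: W = nRT ln(V₂/V₁) = P₁V₁ ln(V₂/V₁).
P₁V₁ = (1030 kPa)(13.3 L) = 13699 J.
W = 13699 × ln(6.33/13.3) = 13699 × -0.7425
W_by_gas = -10171 J.

W ≈ -10200 J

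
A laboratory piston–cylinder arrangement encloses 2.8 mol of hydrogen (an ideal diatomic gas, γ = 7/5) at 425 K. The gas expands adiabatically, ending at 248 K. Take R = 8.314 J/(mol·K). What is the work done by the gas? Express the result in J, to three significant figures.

Adiabatic ⇒ Q = 0, so W_by = −ΔU = nCᵥ(T₁ − T₂).
Cᵥ = 5R/2 = 20.79 J/(mol·K).
W = (2.8)(20.79)(425 − 248) = 10301 J.

W ≈ 10300 J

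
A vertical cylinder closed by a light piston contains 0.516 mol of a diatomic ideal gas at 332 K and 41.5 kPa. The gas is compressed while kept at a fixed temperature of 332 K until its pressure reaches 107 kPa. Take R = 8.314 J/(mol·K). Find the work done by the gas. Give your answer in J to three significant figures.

Isothermal process: W = nRT ln(V₂/V₁) = nRT ln(P₁/P₂).
W = (0.516)(8.314)(332) × ln(41.5/107)
  = 1424 × ln(0.3879) = 1424 × -0.9471
W_by_gas = -1349 J.

W ≈ -1350 J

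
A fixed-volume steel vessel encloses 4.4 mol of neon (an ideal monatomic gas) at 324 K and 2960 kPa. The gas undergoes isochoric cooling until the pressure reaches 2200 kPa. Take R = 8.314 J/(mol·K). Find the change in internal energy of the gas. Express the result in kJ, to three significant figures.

Constant volume ⇒ W = 0, so Q = ΔU = nCᵥΔT with Cᵥ = 3R/2 = 12.47 J/(mol·K).
At constant V, T₂/T₁ = P₂/P₁ ⇒ ΔT = T₁(P₂/P₁ − 1) = 324·(2200/2960 − 1) = -83.19 K.
ΔU = (4.4)(12.47)(-83.19) = -4565 J.

ΔU ≈ -4.56 kJ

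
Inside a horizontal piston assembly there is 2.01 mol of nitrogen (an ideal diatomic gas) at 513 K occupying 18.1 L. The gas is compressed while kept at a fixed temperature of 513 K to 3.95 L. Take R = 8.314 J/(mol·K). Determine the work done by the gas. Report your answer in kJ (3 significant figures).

Isothermal: W = nRT ln(V₂/V₁).
W = (2.01)(8.314)(513) × ln(3.95/18.1)
  = 8573 × -1.522
W_by_gas = -13050 J.

W ≈ -13.0 kJ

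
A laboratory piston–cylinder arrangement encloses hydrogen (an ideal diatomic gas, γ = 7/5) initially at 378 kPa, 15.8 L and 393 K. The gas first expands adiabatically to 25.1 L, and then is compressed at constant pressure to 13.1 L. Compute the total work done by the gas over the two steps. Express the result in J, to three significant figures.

Step 1 (adiabatic): W = (P₁V₁ − P₂V₂)/(γ−1) = (5972 − 4963)/0.4 = 2524 J.
After step 1: P = 197.7 kPa, V = 25.1 L, T = 326.6 K.
Step 2 (isobaric): W = PΔV = (197.7 kPa)(13.1 − 25.1 L) = -2373 J.
W_total = 2524 − 2373 = 150.8 J.

W_total ≈ 151 J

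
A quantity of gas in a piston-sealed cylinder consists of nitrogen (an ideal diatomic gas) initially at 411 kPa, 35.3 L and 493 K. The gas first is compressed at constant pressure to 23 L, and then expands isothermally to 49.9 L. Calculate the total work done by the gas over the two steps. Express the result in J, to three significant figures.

Step 1 (isobaric): W = PΔV = (411 kPa)(23 − 35.3 L) = -5055 J.
After step 1: P = 411 kPa, V = 23 L, T = 321.2 K.
Step 2 (isothermal): W = P₁V₁ ln(V₂/V₁) = (9453) ln(49.9/23) = 7322 J.
W_total = -5055 + 7322 = 2266 J.

W_total ≈ 2270 J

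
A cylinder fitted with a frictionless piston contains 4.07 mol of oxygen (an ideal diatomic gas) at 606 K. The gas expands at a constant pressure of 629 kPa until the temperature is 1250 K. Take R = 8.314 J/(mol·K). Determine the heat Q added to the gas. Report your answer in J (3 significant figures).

Q ≈ 76300 J

Isobaric: W = nRΔT = (4.07)(8.314)(644) = 21792 J.
ΔU = nCᵥΔT with Cᵥ = 5R/2: ΔU = (4.07)(20.79)(644) = 54479 J.
Q = ΔU + W = 54479 + 21792 = 76271 J.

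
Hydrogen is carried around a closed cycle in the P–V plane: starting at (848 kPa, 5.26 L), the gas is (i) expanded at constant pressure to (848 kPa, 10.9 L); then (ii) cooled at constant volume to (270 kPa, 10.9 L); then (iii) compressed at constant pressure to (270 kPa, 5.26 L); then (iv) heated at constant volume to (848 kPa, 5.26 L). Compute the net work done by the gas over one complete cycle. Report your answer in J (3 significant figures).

Constant-volume legs do no work.
W(i) = (848)(10.9 − 5.26) = 4783 J; W(iii) = (270)(5.26 − 10.9) = -1523 J.
W_net = 4783 − 1523 = 3260 J (the clockwise enclosed area).

W_net ≈ 3260 J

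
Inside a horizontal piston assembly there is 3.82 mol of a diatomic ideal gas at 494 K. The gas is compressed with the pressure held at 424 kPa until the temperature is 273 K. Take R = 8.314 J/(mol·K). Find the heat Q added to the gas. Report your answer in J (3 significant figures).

Isobaric: W = nRΔT = (3.82)(8.314)(-221) = -7019 J.
ΔU = nCᵥΔT with Cᵥ = 5R/2: ΔU = (3.82)(20.79)(-221) = -17547 J.
Q = ΔU + W = -17547 − 7019 = -24566 J.

Q ≈ -24600 J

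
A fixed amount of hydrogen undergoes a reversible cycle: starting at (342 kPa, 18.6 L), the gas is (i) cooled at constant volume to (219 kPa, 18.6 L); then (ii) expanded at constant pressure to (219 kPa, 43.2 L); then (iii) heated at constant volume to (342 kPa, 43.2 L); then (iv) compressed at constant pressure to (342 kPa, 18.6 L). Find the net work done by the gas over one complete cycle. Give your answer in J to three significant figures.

Constant-volume legs do no work.
W(ii) = (219)(43.2 − 18.6) = 5387 J; W(iv) = (342)(18.6 − 43.2) = -8413 J.
W_net = 5387 − 8413 = -3026 J (the counter-clockwise enclosed area).

W_net ≈ -3030 J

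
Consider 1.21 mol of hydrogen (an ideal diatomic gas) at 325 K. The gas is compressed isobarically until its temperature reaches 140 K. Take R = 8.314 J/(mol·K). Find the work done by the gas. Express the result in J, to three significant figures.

W ≈ -1860 J

Isobaric: W = P ΔV = nR ΔT.
W = (1.21)(8.314)(140 − 325) = -1861 J.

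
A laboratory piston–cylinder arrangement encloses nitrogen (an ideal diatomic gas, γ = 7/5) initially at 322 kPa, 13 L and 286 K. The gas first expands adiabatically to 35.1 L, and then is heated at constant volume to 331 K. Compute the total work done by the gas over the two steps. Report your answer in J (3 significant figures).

W_total ≈ 3430 J

Step 1 (adiabatic): W = (P₁V₁ − P₂V₂)/(γ−1) = (4186 − 2814)/0.4 = 3431 J.
Step 2 (isochoric): W = 0 (constant volume).
W_total = 3431 + 0 = 3431 J.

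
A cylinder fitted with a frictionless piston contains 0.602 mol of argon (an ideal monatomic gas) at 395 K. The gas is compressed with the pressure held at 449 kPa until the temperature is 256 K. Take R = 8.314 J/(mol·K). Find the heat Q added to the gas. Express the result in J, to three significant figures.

Q ≈ -1740 J

Isobaric: W = nRΔT = (0.602)(8.314)(-139) = -695.7 J.
ΔU = nCᵥΔT with Cᵥ = 3R/2: ΔU = (0.602)(12.47)(-139) = -1044 J.
Q = ΔU + W = -1044 − 695.7 = -1739 J.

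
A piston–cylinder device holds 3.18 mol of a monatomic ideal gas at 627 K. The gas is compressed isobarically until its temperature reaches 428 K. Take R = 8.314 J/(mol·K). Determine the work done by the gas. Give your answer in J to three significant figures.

W ≈ -5260 J

Isobaric: W = P ΔV = nR ΔT.
W = (3.18)(8.314)(428 − 627) = -5261 J.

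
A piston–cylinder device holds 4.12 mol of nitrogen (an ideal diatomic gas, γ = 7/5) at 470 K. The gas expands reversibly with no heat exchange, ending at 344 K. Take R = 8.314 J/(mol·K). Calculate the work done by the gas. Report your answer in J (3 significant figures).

W ≈ 10800 J

Adiabatic ⇒ Q = 0, so W_by = −ΔU = nCᵥ(T₁ − T₂).
Cᵥ = 5R/2 = 20.79 J/(mol·K).
W = (4.12)(20.79)(470 − 344) = 10790 J.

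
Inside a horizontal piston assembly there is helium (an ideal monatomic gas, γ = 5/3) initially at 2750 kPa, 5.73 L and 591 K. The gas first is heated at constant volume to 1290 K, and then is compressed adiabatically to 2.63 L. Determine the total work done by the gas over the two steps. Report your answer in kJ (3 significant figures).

Step 1 (isochoric): W = 0 (constant volume).
After step 1: P = 6003 kPa (V unchanged).
Step 2 (adiabatic): W = (P₁V₁ − P₂V₂)/(γ−1) = (34395 − 57804)/0.667 = -35114 J.
W_total = 0 − 35114 = -35114 J.

W_total ≈ -35.1 kJ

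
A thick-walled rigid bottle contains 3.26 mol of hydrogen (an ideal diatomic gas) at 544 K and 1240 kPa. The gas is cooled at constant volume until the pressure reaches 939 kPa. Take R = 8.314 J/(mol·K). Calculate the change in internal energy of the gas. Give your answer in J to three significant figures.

ΔU ≈ -8950 J

Constant volume ⇒ W = 0, so Q = ΔU = nCᵥΔT with Cᵥ = 5R/2 = 20.79 J/(mol·K).
At constant V, T₂/T₁ = P₂/P₁ ⇒ ΔT = T₁(P₂/P₁ − 1) = 544·(939/1240 − 1) = -132.1 K.
ΔU = (3.26)(20.79)(-132.1) = -8948 J.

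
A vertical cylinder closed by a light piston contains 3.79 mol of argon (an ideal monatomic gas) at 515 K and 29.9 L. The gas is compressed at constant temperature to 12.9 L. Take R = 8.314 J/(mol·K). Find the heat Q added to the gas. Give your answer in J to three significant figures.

Isothermal ⇒ ΔU = 0, so Q = W = nRT ln(V₂/V₁).
Q = (3.79)(8.314)(515) ln(12.9/29.9) = 16228 × -0.8406 = -13641 J.

Q ≈ -13600 J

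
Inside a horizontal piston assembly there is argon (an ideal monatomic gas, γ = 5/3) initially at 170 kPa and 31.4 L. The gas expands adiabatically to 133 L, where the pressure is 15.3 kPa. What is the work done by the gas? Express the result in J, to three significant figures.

W ≈ 4950 J

Adiabatic: W = (P₁V₁ − P₂V₂)/(γ − 1) with γ = 5/3.
P₁V₁ = 5338 J, P₂V₂ = 2035 J.
W = (5338 − 2035) / 0.6667 = 4955 J.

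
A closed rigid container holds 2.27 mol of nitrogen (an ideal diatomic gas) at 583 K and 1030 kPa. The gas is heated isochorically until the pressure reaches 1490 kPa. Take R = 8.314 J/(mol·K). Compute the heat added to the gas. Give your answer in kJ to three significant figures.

Constant volume ⇒ W = 0, so Q = ΔU = nCᵥΔT with Cᵥ = 5R/2 = 20.79 J/(mol·K).
At constant V, T₂/T₁ = P₂/P₁ ⇒ ΔT = T₁(P₂/P₁ − 1) = 583·(1490/1030 − 1) = 260.4 K.
ΔU = (2.27)(20.79)(260.4) = 12285 J.

Q ≈ 12.3 kJ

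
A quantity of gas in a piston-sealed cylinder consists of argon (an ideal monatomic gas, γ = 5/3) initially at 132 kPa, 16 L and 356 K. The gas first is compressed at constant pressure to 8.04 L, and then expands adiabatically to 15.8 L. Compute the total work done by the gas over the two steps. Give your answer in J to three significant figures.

Step 1 (isobaric): W = PΔV = (132 kPa)(8.04 − 16 L) = -1051 J.
After step 1: P = 132 kPa, V = 8.04 L, T = 178.9 K.
Step 2 (adiabatic): W = (P₁V₁ − P₂V₂)/(γ−1) = (1061 − 676.4)/0.667 = 577.3 J.
W_total = -1051 + 577.3 = -473.5 J.

W_total ≈ -473 J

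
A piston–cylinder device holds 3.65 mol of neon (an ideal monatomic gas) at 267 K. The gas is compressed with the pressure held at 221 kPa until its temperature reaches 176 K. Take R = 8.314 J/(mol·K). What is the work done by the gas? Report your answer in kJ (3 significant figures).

W ≈ -2.76 kJ

Isobaric: W = P ΔV = nR ΔT.
W = (3.65)(8.314)(176 − 267) = -2761 J.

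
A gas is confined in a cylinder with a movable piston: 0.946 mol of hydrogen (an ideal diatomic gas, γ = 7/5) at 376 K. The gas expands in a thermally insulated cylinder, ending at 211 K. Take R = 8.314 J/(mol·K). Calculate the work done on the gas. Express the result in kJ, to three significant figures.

Adiabatic ⇒ Q = 0, so W_by = −ΔU = nCᵥ(T₁ − T₂).
Cᵥ = 5R/2 = 20.79 J/(mol·K).
W = (0.946)(20.79)(376 − 211) = 3244 J.
Work on gas = −W_by = -3244 J.

W ≈ -3.24 kJ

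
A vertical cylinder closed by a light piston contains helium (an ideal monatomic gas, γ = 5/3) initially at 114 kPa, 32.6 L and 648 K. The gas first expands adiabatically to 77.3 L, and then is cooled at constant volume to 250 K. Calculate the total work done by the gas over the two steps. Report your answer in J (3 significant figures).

Step 1 (adiabatic): W = (P₁V₁ − P₂V₂)/(γ−1) = (3716 − 2090)/0.667 = 2440 J.
Step 2 (isochoric): W = 0 (constant volume).
W_total = 2440 + 0 = 2440 J.

W_total ≈ 2440 J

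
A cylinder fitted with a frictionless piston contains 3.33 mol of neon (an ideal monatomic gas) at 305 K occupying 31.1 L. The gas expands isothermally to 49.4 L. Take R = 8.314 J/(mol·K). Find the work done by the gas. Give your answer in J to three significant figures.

W ≈ 3910 J

Isothermal: W = nRT ln(V₂/V₁).
W = (3.33)(8.314)(305) × ln(49.4/31.1)
  = 8444 × 0.4627
W_by_gas = 3907 J.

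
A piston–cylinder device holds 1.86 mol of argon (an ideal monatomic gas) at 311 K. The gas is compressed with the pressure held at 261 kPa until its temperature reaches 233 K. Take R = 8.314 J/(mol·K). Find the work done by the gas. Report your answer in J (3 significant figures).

W ≈ -1210 J

Isobaric: W = P ΔV = nR ΔT.
W = (1.86)(8.314)(233 − 311) = -1206 J.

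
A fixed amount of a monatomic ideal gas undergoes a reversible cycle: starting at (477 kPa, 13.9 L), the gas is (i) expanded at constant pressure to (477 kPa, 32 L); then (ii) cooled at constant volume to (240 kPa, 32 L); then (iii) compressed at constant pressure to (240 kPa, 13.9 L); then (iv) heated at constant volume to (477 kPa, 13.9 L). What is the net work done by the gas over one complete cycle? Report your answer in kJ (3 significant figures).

W_net ≈ 4.29 kJ

Constant-volume legs do no work.
W(i) = (477)(32 − 13.9) = 8634 J; W(iii) = (240)(13.9 − 32) = -4344 J.
W_net = 8634 − 4344 = 4290 J (the clockwise enclosed area).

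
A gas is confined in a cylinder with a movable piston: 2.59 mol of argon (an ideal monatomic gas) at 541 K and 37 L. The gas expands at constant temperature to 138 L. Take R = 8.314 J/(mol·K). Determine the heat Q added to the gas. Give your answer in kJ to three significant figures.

Q ≈ 15.3 kJ

Isothermal ⇒ ΔU = 0, so Q = W = nRT ln(V₂/V₁).
Q = (2.59)(8.314)(541) ln(138/37) = 11649 × 1.316 = 15335 J.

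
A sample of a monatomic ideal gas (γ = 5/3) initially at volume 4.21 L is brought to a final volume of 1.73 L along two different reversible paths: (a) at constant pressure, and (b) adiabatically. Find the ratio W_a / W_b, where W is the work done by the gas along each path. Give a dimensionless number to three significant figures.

Path (a) isobaric: W = P₁(V₂ − V₁) → W_a/(P₁V₁) = -0.5891.
Path (b) adiabatic: W = P₁V₁(1 − (V₁/V₂)^(γ−1))/(γ−1) → W_b/(P₁V₁) = -1.214.
W_a / W_b = -0.5891 / -1.214 = 0.4853.

W_a / W_b ≈ 0.485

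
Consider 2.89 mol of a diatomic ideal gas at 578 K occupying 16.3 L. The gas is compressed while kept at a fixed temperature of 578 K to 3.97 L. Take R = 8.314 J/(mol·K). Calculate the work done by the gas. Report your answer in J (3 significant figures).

W ≈ -19600 J

Isothermal: W = nRT ln(V₂/V₁).
W = (2.89)(8.314)(578) × ln(3.97/16.3)
  = 13888 × -1.412
W_by_gas = -19615 J.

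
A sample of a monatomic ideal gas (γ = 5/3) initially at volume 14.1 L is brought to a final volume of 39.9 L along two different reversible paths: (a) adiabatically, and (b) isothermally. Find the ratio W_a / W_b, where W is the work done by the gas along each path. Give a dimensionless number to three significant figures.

Path (a) adiabatic: W = P₁V₁(1 − (V₁/V₂)^(γ−1))/(γ−1) → W_a/(P₁V₁) = 0.7502.
Path (b) isothermal: W = P₁V₁ ln(V₂/V₁) → W_b/(P₁V₁) = 1.04.
W_a / W_b = 0.7502 / 1.04 = 0.7212.

W_a / W_b ≈ 0.721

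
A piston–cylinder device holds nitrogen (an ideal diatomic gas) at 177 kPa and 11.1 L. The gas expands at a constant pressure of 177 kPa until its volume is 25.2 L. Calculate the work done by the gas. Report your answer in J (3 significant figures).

Isobaric: W = P ΔV.
W = (177 kPa)(25.2 − 11.1 L) = (177)(14.1) = 2496 J.

W ≈ 2500 J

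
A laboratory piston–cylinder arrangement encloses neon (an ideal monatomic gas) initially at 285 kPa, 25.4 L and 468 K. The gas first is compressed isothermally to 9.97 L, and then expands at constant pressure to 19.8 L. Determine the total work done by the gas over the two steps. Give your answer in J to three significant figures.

Step 1 (isothermal): W = P₁V₁ ln(V₂/V₁) = (7239) ln(9.97/25.4) = -6770 J.
After step 1: P = 726.1 kPa, V = 9.97 L, T = 468 K.
Step 2 (isobaric): W = PΔV = (726.1 kPa)(19.8 − 9.97 L) = 7137 J.
W_total = -6770 + 7137 = 367.7 J.

W_total ≈ 368 J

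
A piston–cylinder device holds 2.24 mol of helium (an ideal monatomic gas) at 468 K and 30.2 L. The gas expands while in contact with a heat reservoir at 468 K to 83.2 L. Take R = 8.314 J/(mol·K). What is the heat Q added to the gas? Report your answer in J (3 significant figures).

Isothermal ⇒ ΔU = 0, so Q = W = nRT ln(V₂/V₁).
Q = (2.24)(8.314)(468) ln(83.2/30.2) = 8716 × 1.013 = 8833 J.

Q ≈ 8830 J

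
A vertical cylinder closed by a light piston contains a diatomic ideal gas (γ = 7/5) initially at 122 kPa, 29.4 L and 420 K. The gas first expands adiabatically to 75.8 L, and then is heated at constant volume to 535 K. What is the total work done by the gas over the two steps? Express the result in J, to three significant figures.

W_total ≈ 2830 J

Step 1 (adiabatic): W = (P₁V₁ − P₂V₂)/(γ−1) = (3587 − 2456)/0.4 = 2828 J.
Step 2 (isochoric): W = 0 (constant volume).
W_total = 2828 + 0 = 2828 J.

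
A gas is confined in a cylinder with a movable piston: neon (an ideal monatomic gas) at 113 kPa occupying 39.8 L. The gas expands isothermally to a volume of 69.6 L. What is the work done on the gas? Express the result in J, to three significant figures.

Isothermal: W = nRT ln(V₂/V₁) = P₁V₁ ln(V₂/V₁).
P₁V₁ = (113 kPa)(39.8 L) = 4497 J.
W = 4497 × ln(69.6/39.8) = 4497 × 0.5589
W_by_gas = 2514 J; work on gas = −W_by = -2514 J.

W ≈ -2510 J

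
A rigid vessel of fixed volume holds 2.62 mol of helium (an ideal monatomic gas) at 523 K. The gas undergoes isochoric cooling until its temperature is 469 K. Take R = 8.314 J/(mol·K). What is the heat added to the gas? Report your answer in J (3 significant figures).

Constant volume ⇒ W = 0, so Q = ΔU = nCᵥΔT with Cᵥ = 3R/2 = 12.47 J/(mol·K).
ΔU = (2.62)(12.47)(469 − 523) = -1764 J.

Q ≈ -1760 J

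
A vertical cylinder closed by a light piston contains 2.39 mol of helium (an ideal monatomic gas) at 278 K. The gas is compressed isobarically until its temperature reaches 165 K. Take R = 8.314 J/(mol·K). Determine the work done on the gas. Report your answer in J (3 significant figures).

W ≈ 2250 J

Isobaric: W = P ΔV = nR ΔT.
W = (2.39)(8.314)(165 − 278) = -2245 J.
Work on gas = −W_by = 2245 J.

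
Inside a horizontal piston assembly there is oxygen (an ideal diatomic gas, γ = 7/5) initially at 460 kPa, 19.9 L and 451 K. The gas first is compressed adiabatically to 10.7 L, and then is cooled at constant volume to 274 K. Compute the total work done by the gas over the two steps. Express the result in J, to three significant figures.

Step 1 (adiabatic): W = (P₁V₁ − P₂V₂)/(γ−1) = (9154 − 11733)/0.4 = -6447 J.
Step 2 (isochoric): W = 0 (constant volume).
W_total = -6447 + 0 = -6447 J.

W_total ≈ -6450 J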